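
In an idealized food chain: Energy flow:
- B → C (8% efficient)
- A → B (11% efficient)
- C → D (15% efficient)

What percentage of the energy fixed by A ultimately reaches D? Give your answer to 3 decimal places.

Product of link efficiencies: 0.11 × 0.08 × 0.15 = 0.00132
As a percentage: 0.00132 × 100 = 0.132%

0.132%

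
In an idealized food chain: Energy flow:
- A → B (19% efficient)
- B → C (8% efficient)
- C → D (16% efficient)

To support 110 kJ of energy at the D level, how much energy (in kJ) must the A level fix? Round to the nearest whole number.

Cumulative transfer efficiency: 0.19 × 0.08 × 0.16 = 0.002432
A energy = 110 / 0.002432 = 45230 kJ

45230 kJ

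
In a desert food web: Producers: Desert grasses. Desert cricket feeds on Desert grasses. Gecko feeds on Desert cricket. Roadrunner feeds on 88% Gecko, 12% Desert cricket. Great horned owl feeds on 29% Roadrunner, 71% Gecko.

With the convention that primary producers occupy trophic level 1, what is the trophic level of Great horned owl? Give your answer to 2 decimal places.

4.26

Desert cricket: 1 + 1 = 2
Gecko: 1 + 2 = 3
Roadrunner: 1 + (0.88×3 + 0.12×2) = 3.88
Great horned owl: 1 + (0.29×3.88 + 0.71×3) = 4.2552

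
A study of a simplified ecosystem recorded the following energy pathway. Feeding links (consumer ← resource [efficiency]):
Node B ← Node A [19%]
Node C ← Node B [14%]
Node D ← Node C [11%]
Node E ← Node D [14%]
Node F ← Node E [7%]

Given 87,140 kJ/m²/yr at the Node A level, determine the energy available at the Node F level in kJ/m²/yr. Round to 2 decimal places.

Node B: 87140 × 0.19 = 16556.6 kJ/m²/yr
Node C: 16556.6 × 0.14 = 2317.924 kJ/m²/yr
Node D: 2317.924 × 0.11 = 254.97164 kJ/m²/yr
Node E: 254.97164 × 0.14 = 35.6960296 kJ/m²/yr
Node F: 35.6960296 × 0.07 = 2.498722072 kJ/m²/yr

2.50 kJ/m²/yr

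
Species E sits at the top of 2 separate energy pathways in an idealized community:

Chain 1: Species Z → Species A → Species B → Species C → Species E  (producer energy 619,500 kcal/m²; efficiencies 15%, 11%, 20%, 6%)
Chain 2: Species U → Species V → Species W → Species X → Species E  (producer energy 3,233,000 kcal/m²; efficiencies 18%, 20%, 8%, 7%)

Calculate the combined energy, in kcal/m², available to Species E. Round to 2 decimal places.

774.43 kcal/m²

Chain 1: 619500 × 0.15 × 0.11 × 0.2 × 0.06 = 122.661 kcal/m²
Chain 2: 3233000 × 0.18 × 0.2 × 0.08 × 0.07 = 651.7728 kcal/m²
Total at Species E: 122.661 + 651.7728 = 774.4338 kcal/m²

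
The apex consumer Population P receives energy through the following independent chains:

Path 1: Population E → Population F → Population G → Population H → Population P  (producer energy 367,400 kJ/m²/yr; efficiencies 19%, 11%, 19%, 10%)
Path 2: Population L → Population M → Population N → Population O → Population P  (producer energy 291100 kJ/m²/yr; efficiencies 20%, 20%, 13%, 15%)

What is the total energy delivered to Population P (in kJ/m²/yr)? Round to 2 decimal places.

372.95 kJ/m²/yr

Path 1: 367400 × 0.19 × 0.11 × 0.19 × 0.1 = 145.89454 kJ/m²/yr
Path 2: 291100 × 0.2 × 0.2 × 0.13 × 0.15 = 227.058 kJ/m²/yr
Total at Population P: 145.89454 + 227.058 = 372.95254 kJ/m²/yr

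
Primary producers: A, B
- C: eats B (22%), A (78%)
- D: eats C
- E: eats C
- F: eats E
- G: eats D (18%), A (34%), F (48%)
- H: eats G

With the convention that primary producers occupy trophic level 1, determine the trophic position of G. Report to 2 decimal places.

3.80

C: 1 + (0.22×1 + 0.78×1) = 2
D: 1 + 2 = 3
E: 1 + 2 = 3
F: 1 + 3 = 4
G: 1 + (0.18×3 + 0.34×1 + 0.48×4) = 3.8
H: 1 + 3.8 = 4.8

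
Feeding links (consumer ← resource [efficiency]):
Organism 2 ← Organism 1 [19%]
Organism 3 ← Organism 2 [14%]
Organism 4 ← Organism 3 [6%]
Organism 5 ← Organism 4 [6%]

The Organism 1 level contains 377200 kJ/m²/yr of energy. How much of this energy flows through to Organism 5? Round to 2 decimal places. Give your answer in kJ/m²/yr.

36.12 kJ/m²/yr

Organism 2: 377200 × 0.19 = 71668 kJ/m²/yr
Organism 3: 71668 × 0.14 = 10033.52 kJ/m²/yr
Organism 4: 10033.52 × 0.06 = 602.0112 kJ/m²/yr
Organism 5: 602.0112 × 0.06 = 36.120672 kJ/m²/yr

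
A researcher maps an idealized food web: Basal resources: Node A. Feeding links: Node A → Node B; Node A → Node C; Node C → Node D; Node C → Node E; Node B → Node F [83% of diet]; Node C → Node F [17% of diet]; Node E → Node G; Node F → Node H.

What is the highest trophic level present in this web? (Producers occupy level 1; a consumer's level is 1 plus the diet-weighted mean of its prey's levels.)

4

Node B: 1 + 1 = 2
Node C: 1 + 1 = 2
Node D: 1 + 2 = 3
Node E: 1 + 2 = 3
Node F: 1 + (0.83×2 + 0.17×2) = 3
Node G: 1 + 3 = 4
Node H: 1 + 3 = 4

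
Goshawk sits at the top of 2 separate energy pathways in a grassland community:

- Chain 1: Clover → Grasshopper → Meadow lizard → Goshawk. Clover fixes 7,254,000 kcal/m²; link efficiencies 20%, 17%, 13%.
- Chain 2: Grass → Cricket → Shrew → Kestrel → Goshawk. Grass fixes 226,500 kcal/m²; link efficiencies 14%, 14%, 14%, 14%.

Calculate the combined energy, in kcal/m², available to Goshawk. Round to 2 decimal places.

Chain 1: 7254000 × 0.2 × 0.17 × 0.13 = 32062.68 kcal/m²
Chain 2: 226500 × 0.14 × 0.14 × 0.14 × 0.14 = 87.01224 kcal/m²
Total at Goshawk: 32062.68 + 87.01224 = 32149.69224 kcal/m²

32149.69 kcal/m²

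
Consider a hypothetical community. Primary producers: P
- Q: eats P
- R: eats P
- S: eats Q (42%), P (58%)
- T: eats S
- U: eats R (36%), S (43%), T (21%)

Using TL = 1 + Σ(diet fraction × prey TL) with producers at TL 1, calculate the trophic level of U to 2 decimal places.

Q: 1 + 1 = 2
R: 1 + 1 = 2
S: 1 + (0.42×2 + 0.58×1) = 2.42
T: 1 + 2.42 = 3.42
U: 1 + (0.36×2 + 0.43×2.42 + 0.21×3.42) = 3.4788

3.48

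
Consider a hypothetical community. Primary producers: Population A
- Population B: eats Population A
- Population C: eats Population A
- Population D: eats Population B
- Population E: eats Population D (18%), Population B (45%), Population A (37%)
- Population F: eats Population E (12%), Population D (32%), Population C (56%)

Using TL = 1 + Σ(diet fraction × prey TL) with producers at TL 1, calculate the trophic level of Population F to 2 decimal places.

Population B: 1 + 1 = 2
Population C: 1 + 1 = 2
Population D: 1 + 2 = 3
Population E: 1 + (0.18×3 + 0.45×2 + 0.37×1) = 2.81
Population F: 1 + (0.12×2.81 + 0.32×3 + 0.56×2) = 3.4172

3.42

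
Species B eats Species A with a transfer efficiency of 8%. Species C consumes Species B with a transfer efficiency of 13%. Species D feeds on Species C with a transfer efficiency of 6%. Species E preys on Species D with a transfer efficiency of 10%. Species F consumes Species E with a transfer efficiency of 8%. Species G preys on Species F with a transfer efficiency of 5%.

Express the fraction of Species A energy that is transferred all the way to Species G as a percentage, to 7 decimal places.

0.0000250%

Product of link efficiencies: 0.08 × 0.13 × 0.06 × 0.1 × 0.08 × 0.05 = 0.0000002496
As a percentage: 0.0000002496 × 100 = 0.0000250%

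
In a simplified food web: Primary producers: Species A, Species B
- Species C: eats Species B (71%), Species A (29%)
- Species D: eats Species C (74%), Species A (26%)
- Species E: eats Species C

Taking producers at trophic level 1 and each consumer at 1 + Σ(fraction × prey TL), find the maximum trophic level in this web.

Species C: 1 + (0.71×1 + 0.29×1) = 2
Species D: 1 + (0.74×2 + 0.26×1) = 2.74
Species E: 1 + 2 = 3

3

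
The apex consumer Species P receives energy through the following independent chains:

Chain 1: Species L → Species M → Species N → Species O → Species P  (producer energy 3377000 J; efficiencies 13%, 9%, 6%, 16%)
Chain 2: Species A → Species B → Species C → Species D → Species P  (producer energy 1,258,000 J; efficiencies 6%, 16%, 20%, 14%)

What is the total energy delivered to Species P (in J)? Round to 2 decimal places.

Chain 1: 3377000 × 0.13 × 0.09 × 0.06 × 0.16 = 379.30464 J
Chain 2: 1258000 × 0.06 × 0.16 × 0.2 × 0.14 = 338.1504 J
Total at Species P: 379.30464 + 338.1504 = 717.45504 J

717.46 J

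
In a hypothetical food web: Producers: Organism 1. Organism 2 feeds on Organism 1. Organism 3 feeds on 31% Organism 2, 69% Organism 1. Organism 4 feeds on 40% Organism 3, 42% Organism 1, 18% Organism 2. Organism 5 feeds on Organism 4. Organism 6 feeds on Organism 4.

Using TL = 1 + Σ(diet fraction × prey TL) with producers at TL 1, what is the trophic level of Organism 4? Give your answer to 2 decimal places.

Organism 2: 1 + 1 = 2
Organism 3: 1 + (0.31×2 + 0.69×1) = 2.31
Organism 4: 1 + (0.4×2.31 + 0.42×1 + 0.18×2) = 2.704
Organism 5: 1 + 2.704 = 3.704
Organism 6: 1 + 2.704 = 3.704

2.70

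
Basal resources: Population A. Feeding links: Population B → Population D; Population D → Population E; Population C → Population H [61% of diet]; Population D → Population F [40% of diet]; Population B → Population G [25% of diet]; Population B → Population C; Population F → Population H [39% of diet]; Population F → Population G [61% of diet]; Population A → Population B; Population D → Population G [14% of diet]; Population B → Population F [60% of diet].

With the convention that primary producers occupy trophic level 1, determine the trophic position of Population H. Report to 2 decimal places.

Population B: 1 + 1 = 2
Population C: 1 + 2 = 3
Population D: 1 + 2 = 3
Population E: 1 + 3 = 4
Population F: 1 + (0.4×3 + 0.6×2) = 3.4
Population G: 1 + (0.25×2 + 0.61×3.4 + 0.14×3) = 3.994
Population H: 1 + (0.39×3.4 + 0.61×3) = 4.156

4.16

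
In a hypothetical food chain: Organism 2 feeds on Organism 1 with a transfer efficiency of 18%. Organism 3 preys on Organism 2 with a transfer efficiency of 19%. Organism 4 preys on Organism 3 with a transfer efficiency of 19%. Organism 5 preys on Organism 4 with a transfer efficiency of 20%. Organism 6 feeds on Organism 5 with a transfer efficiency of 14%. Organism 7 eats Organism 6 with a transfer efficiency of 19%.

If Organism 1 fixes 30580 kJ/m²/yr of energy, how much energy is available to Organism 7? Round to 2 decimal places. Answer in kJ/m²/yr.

1.06 kJ/m²/yr

Organism 2: 30580 × 0.18 = 5504.4 kJ/m²/yr
Organism 3: 5504.4 × 0.19 = 1045.836 kJ/m²/yr
Organism 4: 1045.836 × 0.19 = 198.70884 kJ/m²/yr
Organism 5: 198.70884 × 0.2 = 39.741768 kJ/m²/yr
Organism 6: 39.741768 × 0.14 = 5.56384752 kJ/m²/yr
Organism 7: 5.56384752 × 0.19 = 1.0571310288 kJ/m²/yr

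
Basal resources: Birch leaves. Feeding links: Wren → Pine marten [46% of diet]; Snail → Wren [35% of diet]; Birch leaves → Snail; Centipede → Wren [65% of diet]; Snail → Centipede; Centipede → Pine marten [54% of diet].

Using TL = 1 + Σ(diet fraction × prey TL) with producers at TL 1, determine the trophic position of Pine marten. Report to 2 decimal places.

4.30

Snail: 1 + 1 = 2
Centipede: 1 + 2 = 3
Wren: 1 + (0.65×3 + 0.35×2) = 3.65
Pine marten: 1 + (0.54×3 + 0.46×3.65) = 4.299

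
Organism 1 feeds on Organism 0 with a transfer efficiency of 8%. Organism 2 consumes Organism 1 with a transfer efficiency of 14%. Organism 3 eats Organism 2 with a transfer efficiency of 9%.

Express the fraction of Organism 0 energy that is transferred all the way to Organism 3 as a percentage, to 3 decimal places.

Product of link efficiencies: 0.08 × 0.14 × 0.09 = 0.001008
As a percentage: 0.001008 × 100 = 0.101%

0.101%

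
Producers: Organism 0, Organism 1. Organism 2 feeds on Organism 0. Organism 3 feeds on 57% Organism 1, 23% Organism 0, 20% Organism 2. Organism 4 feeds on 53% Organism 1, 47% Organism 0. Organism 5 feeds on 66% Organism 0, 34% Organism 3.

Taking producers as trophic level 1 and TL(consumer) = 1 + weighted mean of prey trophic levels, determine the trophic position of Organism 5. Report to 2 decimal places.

Organism 2: 1 + 1 = 2
Organism 3: 1 + (0.57×1 + 0.23×1 + 0.2×2) = 2.2
Organism 4: 1 + (0.53×1 + 0.47×1) = 2
Organism 5: 1 + (0.66×1 + 0.34×2.2) = 2.408

2.41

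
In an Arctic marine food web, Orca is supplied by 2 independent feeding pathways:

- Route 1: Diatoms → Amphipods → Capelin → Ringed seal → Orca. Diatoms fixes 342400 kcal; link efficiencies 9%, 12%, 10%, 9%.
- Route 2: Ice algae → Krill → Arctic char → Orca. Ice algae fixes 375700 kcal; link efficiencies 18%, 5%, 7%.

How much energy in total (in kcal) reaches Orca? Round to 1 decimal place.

Route 1: 342400 × 0.09 × 0.12 × 0.1 × 0.09 = 33.28128 kcal
Route 2: 375700 × 0.18 × 0.05 × 0.07 = 236.691 kcal
Total at Orca: 33.28128 + 236.691 = 269.97228 kcal

270.0 kcal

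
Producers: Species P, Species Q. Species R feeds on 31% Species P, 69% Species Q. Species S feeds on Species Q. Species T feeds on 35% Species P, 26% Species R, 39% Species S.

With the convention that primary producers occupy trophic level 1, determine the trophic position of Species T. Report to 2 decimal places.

2.65

Species R: 1 + (0.31×1 + 0.69×1) = 2
Species S: 1 + 1 = 2
Species T: 1 + (0.35×1 + 0.26×2 + 0.39×2) = 2.65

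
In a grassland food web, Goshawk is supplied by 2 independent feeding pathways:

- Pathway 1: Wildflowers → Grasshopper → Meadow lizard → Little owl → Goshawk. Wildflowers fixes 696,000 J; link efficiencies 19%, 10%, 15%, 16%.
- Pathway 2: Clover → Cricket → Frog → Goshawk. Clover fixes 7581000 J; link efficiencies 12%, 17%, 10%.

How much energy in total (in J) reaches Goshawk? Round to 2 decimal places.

Pathway 1: 696000 × 0.19 × 0.1 × 0.15 × 0.16 = 317.376 J
Pathway 2: 7581000 × 0.12 × 0.17 × 0.1 = 15465.24 J
Total at Goshawk: 317.376 + 15465.24 = 15782.616 J

15782.62 J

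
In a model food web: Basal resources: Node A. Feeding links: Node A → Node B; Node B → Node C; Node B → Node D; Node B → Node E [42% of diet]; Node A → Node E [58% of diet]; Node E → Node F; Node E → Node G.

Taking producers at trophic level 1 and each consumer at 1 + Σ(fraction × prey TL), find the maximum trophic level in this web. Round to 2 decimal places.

Node B: 1 + 1 = 2
Node C: 1 + 2 = 3
Node D: 1 + 2 = 3
Node E: 1 + (0.42×2 + 0.58×1) = 2.42
Node F: 1 + 2.42 = 3.42
Node G: 1 + 2.42 = 3.42

3.42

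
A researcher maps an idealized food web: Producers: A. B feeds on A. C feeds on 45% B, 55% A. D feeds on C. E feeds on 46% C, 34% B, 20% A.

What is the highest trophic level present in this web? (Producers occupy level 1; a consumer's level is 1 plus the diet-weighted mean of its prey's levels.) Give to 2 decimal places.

B: 1 + 1 = 2
C: 1 + (0.45×2 + 0.55×1) = 2.45
D: 1 + 2.45 = 3.45
E: 1 + (0.46×2.45 + 0.34×2 + 0.2×1) = 3.007

3.45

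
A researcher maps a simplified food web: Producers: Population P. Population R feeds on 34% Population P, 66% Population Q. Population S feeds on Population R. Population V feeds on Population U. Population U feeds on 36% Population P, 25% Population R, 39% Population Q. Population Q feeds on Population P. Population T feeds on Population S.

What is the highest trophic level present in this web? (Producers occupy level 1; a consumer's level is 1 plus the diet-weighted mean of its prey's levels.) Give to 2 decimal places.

Population Q: 1 + 1 = 2
Population R: 1 + (0.34×1 + 0.66×2) = 2.66
Population S: 1 + 2.66 = 3.66
Population T: 1 + 3.66 = 4.66
Population U: 1 + (0.36×1 + 0.25×2.66 + 0.39×2) = 2.805
Population V: 1 + 2.805 = 3.805

4.66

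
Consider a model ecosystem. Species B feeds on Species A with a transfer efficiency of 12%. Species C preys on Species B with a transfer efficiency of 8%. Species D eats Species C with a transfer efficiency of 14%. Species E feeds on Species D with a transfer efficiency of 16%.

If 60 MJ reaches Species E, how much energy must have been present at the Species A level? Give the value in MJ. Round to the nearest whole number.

279018 MJ

Cumulative transfer efficiency: 0.12 × 0.08 × 0.14 × 0.16 = 0.00021504
Species A energy = 60 / 0.00021504 = 279018 MJ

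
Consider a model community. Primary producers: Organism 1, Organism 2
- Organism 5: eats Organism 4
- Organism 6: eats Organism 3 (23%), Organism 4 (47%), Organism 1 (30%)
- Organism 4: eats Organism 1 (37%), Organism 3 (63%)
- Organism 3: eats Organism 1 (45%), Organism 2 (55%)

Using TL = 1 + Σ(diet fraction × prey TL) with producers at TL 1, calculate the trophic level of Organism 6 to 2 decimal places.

Organism 3: 1 + (0.45×1 + 0.55×1) = 2
Organism 4: 1 + (0.37×1 + 0.63×2) = 2.63
Organism 5: 1 + 2.63 = 3.63
Organism 6: 1 + (0.23×2 + 0.47×2.63 + 0.3×1) = 2.9961

3.00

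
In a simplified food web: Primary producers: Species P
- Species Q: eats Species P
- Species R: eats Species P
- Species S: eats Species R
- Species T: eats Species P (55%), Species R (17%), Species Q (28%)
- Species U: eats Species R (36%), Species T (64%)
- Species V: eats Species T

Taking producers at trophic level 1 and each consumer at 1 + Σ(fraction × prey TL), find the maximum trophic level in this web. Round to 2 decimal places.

3.45

Species Q: 1 + 1 = 2
Species R: 1 + 1 = 2
Species S: 1 + 2 = 3
Species T: 1 + (0.55×1 + 0.17×2 + 0.28×2) = 2.45
Species U: 1 + (0.36×2 + 0.64×2.45) = 3.288
Species V: 1 + 2.45 = 3.45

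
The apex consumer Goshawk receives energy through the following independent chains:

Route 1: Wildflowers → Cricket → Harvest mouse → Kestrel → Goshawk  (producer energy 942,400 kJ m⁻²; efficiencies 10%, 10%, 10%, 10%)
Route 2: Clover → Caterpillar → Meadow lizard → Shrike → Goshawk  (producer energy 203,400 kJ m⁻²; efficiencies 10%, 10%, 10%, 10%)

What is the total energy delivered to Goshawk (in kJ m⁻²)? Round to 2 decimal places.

Route 1: 942400 × 0.1 × 0.1 × 0.1 × 0.1 = 94.24 kJ m⁻²
Route 2: 203400 × 0.1 × 0.1 × 0.1 × 0.1 = 20.34 kJ m⁻²
Total at Goshawk: 94.24 + 20.34 = 114.58 kJ m⁻²

114.58 kJ m⁻²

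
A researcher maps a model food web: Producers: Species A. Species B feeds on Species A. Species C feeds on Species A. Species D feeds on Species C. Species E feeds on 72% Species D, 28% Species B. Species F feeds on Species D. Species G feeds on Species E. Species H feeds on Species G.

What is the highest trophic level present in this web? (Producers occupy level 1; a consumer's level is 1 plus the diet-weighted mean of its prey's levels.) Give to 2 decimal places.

5.72

Species B: 1 + 1 = 2
Species C: 1 + 1 = 2
Species D: 1 + 2 = 3
Species E: 1 + (0.72×3 + 0.28×2) = 3.72
Species F: 1 + 3 = 4
Species G: 1 + 3.72 = 4.72
Species H: 1 + 4.72 = 5.72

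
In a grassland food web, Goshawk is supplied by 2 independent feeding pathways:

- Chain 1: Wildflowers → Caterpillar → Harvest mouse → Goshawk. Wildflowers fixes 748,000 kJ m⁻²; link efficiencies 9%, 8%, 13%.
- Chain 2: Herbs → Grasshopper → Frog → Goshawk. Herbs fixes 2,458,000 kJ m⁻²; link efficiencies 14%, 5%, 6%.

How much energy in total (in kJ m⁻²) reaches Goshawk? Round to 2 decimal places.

Chain 1: 748000 × 0.09 × 0.08 × 0.13 = 700.128 kJ m⁻²
Chain 2: 2458000 × 0.14 × 0.05 × 0.06 = 1032.36 kJ m⁻²
Total at Goshawk: 700.128 + 1032.36 = 1732.488 kJ m⁻²

1732.49 kJ m⁻²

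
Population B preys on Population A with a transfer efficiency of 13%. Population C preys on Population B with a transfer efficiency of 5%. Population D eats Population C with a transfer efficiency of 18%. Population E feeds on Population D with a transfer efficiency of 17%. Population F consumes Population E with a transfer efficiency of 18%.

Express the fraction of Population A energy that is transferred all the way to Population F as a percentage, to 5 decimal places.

0.00358%

Product of link efficiencies: 0.13 × 0.05 × 0.18 × 0.17 × 0.18 = 0.000035802
As a percentage: 0.000035802 × 100 = 0.00358%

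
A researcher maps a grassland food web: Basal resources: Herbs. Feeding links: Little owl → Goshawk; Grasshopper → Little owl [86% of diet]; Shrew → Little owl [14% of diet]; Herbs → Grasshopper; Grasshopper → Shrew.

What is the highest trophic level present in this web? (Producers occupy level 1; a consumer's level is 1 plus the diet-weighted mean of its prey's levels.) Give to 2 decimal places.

4.14

Grasshopper: 1 + 1 = 2
Shrew: 1 + 2 = 3
Little owl: 1 + (0.14×3 + 0.86×2) = 3.14
Goshawk: 1 + 3.14 = 4.14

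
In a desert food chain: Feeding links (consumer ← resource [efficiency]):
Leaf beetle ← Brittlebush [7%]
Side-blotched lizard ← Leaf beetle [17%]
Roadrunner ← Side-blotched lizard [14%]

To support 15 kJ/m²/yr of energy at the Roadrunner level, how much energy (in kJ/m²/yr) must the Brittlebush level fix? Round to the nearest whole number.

Cumulative transfer efficiency: 0.07 × 0.17 × 0.14 = 0.001666
Brittlebush energy = 15 / 0.001666 = 9004 kJ/m²/yr

9004 kJ/m²/yr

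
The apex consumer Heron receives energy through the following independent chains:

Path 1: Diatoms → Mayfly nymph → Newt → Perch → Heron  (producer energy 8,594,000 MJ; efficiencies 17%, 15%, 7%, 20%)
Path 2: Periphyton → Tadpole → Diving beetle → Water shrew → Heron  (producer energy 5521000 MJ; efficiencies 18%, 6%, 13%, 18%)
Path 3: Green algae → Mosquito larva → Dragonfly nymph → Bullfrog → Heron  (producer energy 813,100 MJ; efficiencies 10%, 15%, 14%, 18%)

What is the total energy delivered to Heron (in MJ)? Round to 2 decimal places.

Path 1: 8594000 × 0.17 × 0.15 × 0.07 × 0.2 = 3068.058 MJ
Path 2: 5521000 × 0.18 × 0.06 × 0.13 × 0.18 = 1395.26712 MJ
Path 3: 813100 × 0.1 × 0.15 × 0.14 × 0.18 = 307.3518 MJ
Total at Heron: 3068.058 + 1395.26712 + 307.3518 = 4770.67692 MJ

4770.68 MJ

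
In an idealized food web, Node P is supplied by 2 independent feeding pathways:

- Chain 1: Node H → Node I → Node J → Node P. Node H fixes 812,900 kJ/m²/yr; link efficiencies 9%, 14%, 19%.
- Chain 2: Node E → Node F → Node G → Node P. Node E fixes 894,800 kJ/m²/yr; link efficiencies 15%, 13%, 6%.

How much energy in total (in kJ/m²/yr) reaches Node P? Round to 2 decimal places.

2993.00 kJ/m²/yr

Chain 1: 812900 × 0.09 × 0.14 × 0.19 = 1946.0826 kJ/m²/yr
Chain 2: 894800 × 0.15 × 0.13 × 0.06 = 1046.916 kJ/m²/yr
Total at Node P: 1946.0826 + 1046.916 = 2992.9986 kJ/m²/yr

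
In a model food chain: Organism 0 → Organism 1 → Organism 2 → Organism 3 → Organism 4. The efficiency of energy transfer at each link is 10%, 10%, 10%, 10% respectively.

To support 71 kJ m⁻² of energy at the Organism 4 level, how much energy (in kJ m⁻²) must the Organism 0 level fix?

710000 kJ m⁻²

Cumulative transfer efficiency: 0.1 × 0.1 × 0.1 × 0.1 = 0.0001
Organism 0 energy = 71 / 0.0001 = 710000 kJ m⁻²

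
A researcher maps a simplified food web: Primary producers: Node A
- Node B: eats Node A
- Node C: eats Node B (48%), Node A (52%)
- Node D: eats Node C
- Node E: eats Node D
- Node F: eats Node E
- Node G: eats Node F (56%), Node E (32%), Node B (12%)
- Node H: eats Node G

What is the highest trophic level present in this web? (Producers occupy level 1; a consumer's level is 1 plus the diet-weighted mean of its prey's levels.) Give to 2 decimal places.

6.74

Node B: 1 + 1 = 2
Node C: 1 + (0.48×2 + 0.52×1) = 2.48
Node D: 1 + 2.48 = 3.48
Node E: 1 + 3.48 = 4.48
Node F: 1 + 4.48 = 5.48
Node G: 1 + (0.56×5.48 + 0.32×4.48 + 0.12×2) = 5.7424
Node H: 1 + 5.7424 = 6.7424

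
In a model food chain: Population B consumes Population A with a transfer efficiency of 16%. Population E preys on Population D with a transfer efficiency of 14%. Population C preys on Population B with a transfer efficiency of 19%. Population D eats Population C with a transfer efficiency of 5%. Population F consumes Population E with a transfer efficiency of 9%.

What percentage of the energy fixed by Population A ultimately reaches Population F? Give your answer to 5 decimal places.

Product of link efficiencies: 0.16 × 0.19 × 0.05 × 0.14 × 0.09 = 0.000019152
As a percentage: 0.000019152 × 100 = 0.00192%

0.00192%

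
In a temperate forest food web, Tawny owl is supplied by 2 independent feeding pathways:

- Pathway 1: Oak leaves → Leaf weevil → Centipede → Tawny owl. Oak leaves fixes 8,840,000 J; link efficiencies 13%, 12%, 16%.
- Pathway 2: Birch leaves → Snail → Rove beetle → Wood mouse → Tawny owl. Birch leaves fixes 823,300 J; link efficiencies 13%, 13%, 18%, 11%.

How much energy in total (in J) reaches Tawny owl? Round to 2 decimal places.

22340.13 J

Pathway 1: 8840000 × 0.13 × 0.12 × 0.16 = 22064.64 J
Pathway 2: 823300 × 0.13 × 0.13 × 0.18 × 0.11 = 275.492646 J
Total at Tawny owl: 22064.64 + 275.492646 = 22340.132646 J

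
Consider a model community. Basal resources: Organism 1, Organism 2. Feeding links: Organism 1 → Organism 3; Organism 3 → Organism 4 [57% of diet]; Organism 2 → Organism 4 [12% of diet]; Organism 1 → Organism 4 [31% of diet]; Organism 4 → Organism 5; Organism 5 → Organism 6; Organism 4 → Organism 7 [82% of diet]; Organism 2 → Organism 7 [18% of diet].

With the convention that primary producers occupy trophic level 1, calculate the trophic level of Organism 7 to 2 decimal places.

Organism 3: 1 + 1 = 2
Organism 4: 1 + (0.57×2 + 0.12×1 + 0.31×1) = 2.57
Organism 5: 1 + 2.57 = 3.57
Organism 6: 1 + 3.57 = 4.57
Organism 7: 1 + (0.82×2.57 + 0.18×1) = 3.2874

3.29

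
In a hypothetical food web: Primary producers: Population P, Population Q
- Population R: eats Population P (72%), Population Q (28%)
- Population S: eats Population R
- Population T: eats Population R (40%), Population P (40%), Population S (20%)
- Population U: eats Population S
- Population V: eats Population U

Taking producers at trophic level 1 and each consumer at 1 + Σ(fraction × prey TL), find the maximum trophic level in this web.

Population R: 1 + (0.72×1 + 0.28×1) = 2
Population S: 1 + 2 = 3
Population T: 1 + (0.4×2 + 0.4×1 + 0.2×3) = 2.8
Population U: 1 + 3 = 4
Population V: 1 + 4 = 5

5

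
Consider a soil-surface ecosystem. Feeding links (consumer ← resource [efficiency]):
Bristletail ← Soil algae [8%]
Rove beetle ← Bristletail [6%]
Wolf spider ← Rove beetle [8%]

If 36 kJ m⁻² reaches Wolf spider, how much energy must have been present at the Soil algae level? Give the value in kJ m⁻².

93750 kJ m⁻²

Cumulative transfer efficiency: 0.08 × 0.06 × 0.08 = 0.000384
Soil algae energy = 36 / 0.000384 = 93750 kJ m⁻²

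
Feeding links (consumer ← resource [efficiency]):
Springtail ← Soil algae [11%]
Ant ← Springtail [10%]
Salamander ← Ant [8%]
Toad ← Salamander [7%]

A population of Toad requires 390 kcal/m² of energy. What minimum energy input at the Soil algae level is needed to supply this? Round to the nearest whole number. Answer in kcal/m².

Cumulative transfer efficiency: 0.11 × 0.1 × 0.08 × 0.07 = 0.0000616
Soil algae energy = 390 / 0.0000616 = 6331169 kcal/m²

6331169 kcal/m²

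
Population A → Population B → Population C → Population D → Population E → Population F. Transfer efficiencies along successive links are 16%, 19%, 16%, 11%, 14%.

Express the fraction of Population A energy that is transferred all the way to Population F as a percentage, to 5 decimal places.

Product of link efficiencies: 0.16 × 0.19 × 0.16 × 0.11 × 0.14 = 0.0000749056
As a percentage: 0.0000749056 × 100 = 0.00749%

0.00749%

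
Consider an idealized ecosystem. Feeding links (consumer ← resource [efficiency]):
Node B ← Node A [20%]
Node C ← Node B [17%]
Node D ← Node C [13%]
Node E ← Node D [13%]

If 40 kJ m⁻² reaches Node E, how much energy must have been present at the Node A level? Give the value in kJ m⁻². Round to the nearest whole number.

69614 kJ m⁻²

Cumulative transfer efficiency: 0.2 × 0.17 × 0.13 × 0.13 = 0.0005746
Node A energy = 40 / 0.0005746 = 69614 kJ m⁻²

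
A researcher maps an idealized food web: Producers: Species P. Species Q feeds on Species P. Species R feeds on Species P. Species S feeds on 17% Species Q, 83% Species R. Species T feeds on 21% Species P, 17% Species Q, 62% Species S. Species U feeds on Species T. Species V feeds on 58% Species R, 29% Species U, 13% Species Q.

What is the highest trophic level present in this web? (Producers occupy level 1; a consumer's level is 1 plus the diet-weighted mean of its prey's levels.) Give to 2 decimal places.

4.41

Species Q: 1 + 1 = 2
Species R: 1 + 1 = 2
Species S: 1 + (0.17×2 + 0.83×2) = 3
Species T: 1 + (0.21×1 + 0.17×2 + 0.62×3) = 3.41
Species U: 1 + 3.41 = 4.41
Species V: 1 + (0.58×2 + 0.29×4.41 + 0.13×2) = 3.6989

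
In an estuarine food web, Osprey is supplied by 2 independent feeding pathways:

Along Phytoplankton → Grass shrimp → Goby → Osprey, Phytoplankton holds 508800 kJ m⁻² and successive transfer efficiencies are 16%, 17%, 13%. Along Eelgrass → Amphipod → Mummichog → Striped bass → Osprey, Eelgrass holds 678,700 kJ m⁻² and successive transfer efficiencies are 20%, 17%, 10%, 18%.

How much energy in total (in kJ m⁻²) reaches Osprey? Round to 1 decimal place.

2214.5 kJ m⁻²

Via Phytoplankton: 508800 × 0.16 × 0.17 × 0.13 = 1799.1168 kJ m⁻²
Via Eelgrass: 678700 × 0.2 × 0.17 × 0.1 × 0.18 = 415.3644 kJ m⁻²
Total at Osprey: 1799.1168 + 415.3644 = 2214.4812 kJ m⁻²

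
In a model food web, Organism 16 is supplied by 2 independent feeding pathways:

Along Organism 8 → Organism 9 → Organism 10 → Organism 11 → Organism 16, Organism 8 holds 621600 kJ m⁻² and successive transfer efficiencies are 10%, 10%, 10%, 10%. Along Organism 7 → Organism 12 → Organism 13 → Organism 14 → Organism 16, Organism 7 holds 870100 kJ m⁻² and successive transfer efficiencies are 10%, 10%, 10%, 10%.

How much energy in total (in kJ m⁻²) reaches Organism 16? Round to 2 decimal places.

Via Organism 8: 621600 × 0.1 × 0.1 × 0.1 × 0.1 = 62.16 kJ m⁻²
Via Organism 7: 870100 × 0.1 × 0.1 × 0.1 × 0.1 = 87.01 kJ m⁻²
Total at Organism 16: 62.16 + 87.01 = 149.17 kJ m⁻²

149.17 kJ m⁻²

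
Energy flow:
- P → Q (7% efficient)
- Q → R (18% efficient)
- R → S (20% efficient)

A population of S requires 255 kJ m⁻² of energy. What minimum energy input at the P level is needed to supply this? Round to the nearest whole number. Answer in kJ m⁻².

Cumulative transfer efficiency: 0.07 × 0.18 × 0.2 = 0.00252
P energy = 255 / 0.00252 = 101190 kJ m⁻²

101190 kJ m⁻²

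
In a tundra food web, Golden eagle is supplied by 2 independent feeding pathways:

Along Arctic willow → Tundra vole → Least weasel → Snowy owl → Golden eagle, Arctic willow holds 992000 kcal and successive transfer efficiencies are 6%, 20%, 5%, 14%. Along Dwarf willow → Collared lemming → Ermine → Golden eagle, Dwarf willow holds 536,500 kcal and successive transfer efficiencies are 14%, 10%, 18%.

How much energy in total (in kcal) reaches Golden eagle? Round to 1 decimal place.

Via Arctic willow: 992000 × 0.06 × 0.2 × 0.05 × 0.14 = 83.328 kcal
Via Dwarf willow: 536500 × 0.14 × 0.1 × 0.18 = 1351.98 kcal
Total at Golden eagle: 83.328 + 1351.98 = 1435.308 kcal

1435.3 kcal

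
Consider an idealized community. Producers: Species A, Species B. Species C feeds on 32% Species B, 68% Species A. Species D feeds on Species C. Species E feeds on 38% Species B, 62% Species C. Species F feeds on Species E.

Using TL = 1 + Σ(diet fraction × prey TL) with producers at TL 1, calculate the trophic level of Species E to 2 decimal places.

Species C: 1 + (0.32×1 + 0.68×1) = 2
Species D: 1 + 2 = 3
Species E: 1 + (0.38×1 + 0.62×2) = 2.62
Species F: 1 + 2.62 = 3.62

2.62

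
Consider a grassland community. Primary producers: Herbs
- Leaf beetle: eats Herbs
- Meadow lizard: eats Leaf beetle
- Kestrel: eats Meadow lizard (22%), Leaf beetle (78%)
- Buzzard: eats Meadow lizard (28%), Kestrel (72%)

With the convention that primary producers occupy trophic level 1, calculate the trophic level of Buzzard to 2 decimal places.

4.16

Leaf beetle: 1 + 1 = 2
Meadow lizard: 1 + 2 = 3
Kestrel: 1 + (0.22×3 + 0.78×2) = 3.22
Buzzard: 1 + (0.28×3 + 0.72×3.22) = 4.1584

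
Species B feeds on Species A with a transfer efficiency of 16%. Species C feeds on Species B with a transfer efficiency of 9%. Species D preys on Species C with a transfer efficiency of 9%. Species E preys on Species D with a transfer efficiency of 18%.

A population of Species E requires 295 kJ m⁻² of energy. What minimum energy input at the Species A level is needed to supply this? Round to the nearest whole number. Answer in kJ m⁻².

1264575 kJ m⁻²

Cumulative transfer efficiency: 0.16 × 0.09 × 0.09 × 0.18 = 0.00023328
Species A energy = 295 / 0.00023328 = 1264575 kJ m⁻²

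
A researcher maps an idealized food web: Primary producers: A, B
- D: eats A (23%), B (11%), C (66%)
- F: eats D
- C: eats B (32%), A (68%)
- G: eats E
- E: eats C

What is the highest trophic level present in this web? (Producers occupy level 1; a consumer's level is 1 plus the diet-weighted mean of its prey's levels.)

C: 1 + (0.32×1 + 0.68×1) = 2
D: 1 + (0.23×1 + 0.11×1 + 0.66×2) = 2.66
E: 1 + 2 = 3
F: 1 + 2.66 = 3.66
G: 1 + 3 = 4

4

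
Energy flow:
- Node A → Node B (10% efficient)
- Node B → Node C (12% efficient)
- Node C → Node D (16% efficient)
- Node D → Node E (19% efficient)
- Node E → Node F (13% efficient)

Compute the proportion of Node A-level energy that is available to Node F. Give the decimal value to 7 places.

Product of link efficiencies: 0.1 × 0.12 × 0.16 × 0.19 × 0.13 = 0.000047424

0.0000474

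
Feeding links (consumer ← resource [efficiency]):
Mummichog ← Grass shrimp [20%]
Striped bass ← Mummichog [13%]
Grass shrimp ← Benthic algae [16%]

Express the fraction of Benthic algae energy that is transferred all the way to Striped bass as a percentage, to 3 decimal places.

0.416%

Product of link efficiencies: 0.16 × 0.2 × 0.13 = 0.00416
As a percentage: 0.00416 × 100 = 0.416%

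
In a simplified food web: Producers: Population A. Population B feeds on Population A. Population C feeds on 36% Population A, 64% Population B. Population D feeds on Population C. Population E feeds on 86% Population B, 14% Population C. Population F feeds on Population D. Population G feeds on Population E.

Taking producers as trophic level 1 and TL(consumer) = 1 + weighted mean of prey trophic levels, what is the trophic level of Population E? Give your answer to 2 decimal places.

3.09

Population B: 1 + 1 = 2
Population C: 1 + (0.36×1 + 0.64×2) = 2.64
Population D: 1 + 2.64 = 3.64
Population E: 1 + (0.86×2 + 0.14×2.64) = 3.0896
Population F: 1 + 3.64 = 4.64
Population G: 1 + 3.0896 = 4.0896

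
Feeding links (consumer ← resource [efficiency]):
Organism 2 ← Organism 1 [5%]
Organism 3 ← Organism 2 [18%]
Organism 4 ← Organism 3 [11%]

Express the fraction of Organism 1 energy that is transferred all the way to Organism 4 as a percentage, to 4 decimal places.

0.0990%

Product of link efficiencies: 0.05 × 0.18 × 0.11 = 0.00099
As a percentage: 0.00099 × 100 = 0.0990%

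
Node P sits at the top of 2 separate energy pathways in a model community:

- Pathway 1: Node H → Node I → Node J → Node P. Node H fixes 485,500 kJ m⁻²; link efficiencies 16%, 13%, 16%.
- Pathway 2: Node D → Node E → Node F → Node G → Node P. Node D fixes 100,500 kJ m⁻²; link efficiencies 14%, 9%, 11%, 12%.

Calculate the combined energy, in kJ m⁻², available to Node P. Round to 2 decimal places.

1632.46 kJ m⁻²

Pathway 1: 485500 × 0.16 × 0.13 × 0.16 = 1615.744 kJ m⁻²
Pathway 2: 100500 × 0.14 × 0.09 × 0.11 × 0.12 = 16.71516 kJ m⁻²
Total at Node P: 1615.744 + 16.71516 = 1632.45916 kJ m⁻²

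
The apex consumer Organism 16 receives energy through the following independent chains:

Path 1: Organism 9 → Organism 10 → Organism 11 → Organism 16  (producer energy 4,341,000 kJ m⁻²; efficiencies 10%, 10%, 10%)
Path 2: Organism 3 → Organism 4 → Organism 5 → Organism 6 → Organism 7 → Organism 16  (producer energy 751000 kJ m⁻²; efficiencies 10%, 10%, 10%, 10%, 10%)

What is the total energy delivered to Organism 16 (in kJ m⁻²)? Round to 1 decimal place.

Path 1: 4341000 × 0.1 × 0.1 × 0.1 = 4341 kJ m⁻²
Path 2: 751000 × 0.1 × 0.1 × 0.1 × 0.1 × 0.1 = 7.51 kJ m⁻²
Total at Organism 16: 4341 + 7.51 = 4348.51 kJ m⁻²

4348.5 kJ m⁻²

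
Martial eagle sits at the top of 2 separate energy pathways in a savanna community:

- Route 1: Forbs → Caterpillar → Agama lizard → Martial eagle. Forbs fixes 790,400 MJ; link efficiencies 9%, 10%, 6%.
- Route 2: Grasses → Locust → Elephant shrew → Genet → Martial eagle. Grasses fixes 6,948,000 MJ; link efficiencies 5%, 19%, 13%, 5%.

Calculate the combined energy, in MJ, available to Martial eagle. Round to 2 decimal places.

Route 1: 790400 × 0.09 × 0.1 × 0.06 = 426.816 MJ
Route 2: 6948000 × 0.05 × 0.19 × 0.13 × 0.05 = 429.039 MJ
Total at Martial eagle: 426.816 + 429.039 = 855.855 MJ

855.86 MJ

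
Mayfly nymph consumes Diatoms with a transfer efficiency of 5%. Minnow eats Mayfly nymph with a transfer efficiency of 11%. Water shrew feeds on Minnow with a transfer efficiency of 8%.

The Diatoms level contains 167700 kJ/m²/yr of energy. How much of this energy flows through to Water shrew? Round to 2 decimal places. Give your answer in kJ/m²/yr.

Mayfly nymph: 167700 × 0.05 = 8385 kJ/m²/yr
Minnow: 8385 × 0.11 = 922.35 kJ/m²/yr
Water shrew: 922.35 × 0.08 = 73.788 kJ/m²/yr

73.79 kJ/m²/yr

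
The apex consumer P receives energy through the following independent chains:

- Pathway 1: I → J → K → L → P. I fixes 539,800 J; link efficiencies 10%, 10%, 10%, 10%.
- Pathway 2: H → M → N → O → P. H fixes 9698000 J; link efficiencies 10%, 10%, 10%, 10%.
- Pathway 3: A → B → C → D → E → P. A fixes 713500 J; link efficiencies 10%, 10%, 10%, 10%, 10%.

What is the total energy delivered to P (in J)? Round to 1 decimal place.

1030.9 J

Pathway 1: 539800 × 0.1 × 0.1 × 0.1 × 0.1 = 53.98 J
Pathway 2: 9698000 × 0.1 × 0.1 × 0.1 × 0.1 = 969.8 J
Pathway 3: 713500 × 0.1 × 0.1 × 0.1 × 0.1 × 0.1 = 7.135 J
Total at P: 53.98 + 969.8 + 7.135 = 1030.915 J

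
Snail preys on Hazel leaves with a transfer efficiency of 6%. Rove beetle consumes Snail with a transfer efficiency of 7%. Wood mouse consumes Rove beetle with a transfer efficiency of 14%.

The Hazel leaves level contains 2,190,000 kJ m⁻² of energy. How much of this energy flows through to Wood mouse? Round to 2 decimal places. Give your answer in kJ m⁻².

1287.72 kJ m⁻²

Snail: 2190000 × 0.06 = 131400 kJ m⁻²
Rove beetle: 131400 × 0.07 = 9198 kJ m⁻²
Wood mouse: 9198 × 0.14 = 1287.72 kJ m⁻²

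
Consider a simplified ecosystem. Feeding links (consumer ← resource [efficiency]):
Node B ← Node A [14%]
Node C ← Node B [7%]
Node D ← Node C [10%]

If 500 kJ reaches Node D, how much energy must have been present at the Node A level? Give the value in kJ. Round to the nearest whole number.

510204 kJ

Cumulative transfer efficiency: 0.14 × 0.07 × 0.1 = 0.00098
Node A energy = 500 / 0.00098 = 510204 kJ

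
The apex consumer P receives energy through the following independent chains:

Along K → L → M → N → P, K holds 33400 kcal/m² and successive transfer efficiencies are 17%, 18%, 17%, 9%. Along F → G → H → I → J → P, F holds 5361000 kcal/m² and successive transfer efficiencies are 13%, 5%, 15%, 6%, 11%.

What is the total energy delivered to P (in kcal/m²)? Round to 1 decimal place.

Via K: 33400 × 0.17 × 0.18 × 0.17 × 0.09 = 15.637212 kcal/m²
Via F: 5361000 × 0.13 × 0.05 × 0.15 × 0.06 × 0.11 = 34.498035 kcal/m²
Total at P: 15.637212 + 34.498035 = 50.135247 kcal/m²

50.1 kcal/m²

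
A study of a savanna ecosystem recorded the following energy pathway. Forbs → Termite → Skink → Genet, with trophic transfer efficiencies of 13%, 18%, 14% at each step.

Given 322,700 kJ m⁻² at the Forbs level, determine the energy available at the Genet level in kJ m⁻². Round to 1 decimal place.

Termite: 322700 × 0.13 = 41951 kJ m⁻²
Skink: 41951 × 0.18 = 7551.18 kJ m⁻²
Genet: 7551.18 × 0.14 = 1057.1652 kJ m⁻²

1057.2 kJ m⁻²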